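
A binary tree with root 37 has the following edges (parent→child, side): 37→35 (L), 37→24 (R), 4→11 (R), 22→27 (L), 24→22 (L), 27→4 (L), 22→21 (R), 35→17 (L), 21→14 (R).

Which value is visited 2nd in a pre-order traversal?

35

Pre-order visits the node, then its left subtree, then its right subtree.
Visit 37.
At 37: go left to 35.
  Visit 35.
  At 35: go left to 17.
    17 is a leaf — visit 17.
  At 35: no right child.
At 37: go right to 24.
  Visit 24.
  At 24: go left to 22.
    Visit 22.
    At 22: go left to 27.
      Visit 27.
      At 27: go left to 4.
        Visit 4.
        At 4: no left child.
        At 4: go right to 11.
          11 is a leaf — visit 11.
      At 27: no right child.
    At 22: go right to 21.
      Visit 21.
      At 21: no left child.
      At 21: go right to 14.
        14 is a leaf — visit 14.
  At 24: no right child.
Full pre-order sequence: 37, 35, 17, 24, 22, 27, 4, 11, 21, 14.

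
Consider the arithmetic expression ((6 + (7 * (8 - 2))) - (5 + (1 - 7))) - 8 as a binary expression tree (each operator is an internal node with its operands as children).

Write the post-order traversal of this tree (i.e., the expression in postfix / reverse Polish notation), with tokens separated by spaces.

6 7 8 2 - * + 5 1 7 - + - 8 -

Post-order on an expression tree gives postfix notation: for each operator, emit left operand, right operand, then the operator.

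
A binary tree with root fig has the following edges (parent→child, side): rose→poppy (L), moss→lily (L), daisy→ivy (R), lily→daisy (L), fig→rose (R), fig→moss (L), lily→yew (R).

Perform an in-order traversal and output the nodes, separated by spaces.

In-order visits the left subtree, then the node, then the right subtree.
At fig: go left to moss.
  At moss: go left to lily.
    At lily: go left to daisy.
      At daisy: no left child.
      Visit daisy.
      At daisy: go right to ivy.
        ivy is a leaf — visit ivy.
    Visit lily.
    At lily: go right to yew.
      yew is a leaf — visit yew.
  Visit moss.
  At moss: no right child.
Visit fig.
At fig: go right to rose.
  At rose: go left to poppy.
    poppy is a leaf — visit poppy.
  Visit rose.
  At rose: no right child.

daisy ivy lily yew moss fig poppy rose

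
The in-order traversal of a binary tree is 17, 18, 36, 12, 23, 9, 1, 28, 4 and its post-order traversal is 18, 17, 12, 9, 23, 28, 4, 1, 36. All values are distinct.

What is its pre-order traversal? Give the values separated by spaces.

36 17 18 1 23 12 9 4 28

The last element of post-order is the root; it splits in-order into left and right subtrees.
Root 36: left subtree has 2 nodes {17, 18}, right has 6 {12, 23, 9, 1, 28, 4}.
  Root 17: left subtree has 0 nodes { }, right has 1 {18}.
  Root 1: left subtree has 3 nodes {12, 23, 9}, right has 2 {28, 4}.
    Root 23: left subtree has 1 node {12}, right has 1 {9}.
    Root 4: left subtree has 1 node {28}, right has 0 { }.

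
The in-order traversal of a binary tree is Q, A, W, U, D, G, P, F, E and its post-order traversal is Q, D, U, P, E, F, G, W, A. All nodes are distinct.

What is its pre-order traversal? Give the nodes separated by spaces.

A Q W G U D F P E

The last element of post-order is the root; it splits in-order into left and right subtrees.
Root A: left subtree has 1 node {Q}, right has 7 {W, U, D, G, P, F, E}.
  Root W: left subtree has 0 nodes { }, right has 6 {U, D, G, P, F, E}.
    Root G: left subtree has 2 nodes {U, D}, right has 3 {P, F, E}.
      Root U: left subtree has 0 nodes { }, right has 1 {D}.
      Root F: left subtree has 1 node {P}, right has 1 {E}.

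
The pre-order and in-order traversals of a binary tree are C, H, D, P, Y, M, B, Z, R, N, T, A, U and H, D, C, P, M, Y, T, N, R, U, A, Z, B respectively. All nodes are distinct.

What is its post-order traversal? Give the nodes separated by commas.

The first element of pre-order is the root; it splits in-order into left and right subtrees.
Root C: left subtree has 2 nodes {H, D}, right has 10 {P, M, Y, T, N, R, U, A, Z, B}.
  Root H: left subtree has 0 nodes { }, right has 1 {D}.
  Root P: left subtree has 0 nodes { }, right has 9 {M, Y, T, N, R, U, A, Z, B}.
    Root Y: left subtree has 1 node {M}, right has 7 {T, N, R, U, A, Z, B}.
      Root B: left subtree has 6 nodes {T, N, R, U, A, Z}, right has 0 { }.
        Root Z: left subtree has 5 nodes {T, N, R, U, A}, right has 0 { }.
          Root R: left subtree has 2 nodes {T, N}, right has 2 {U, A}.
            Root N: left subtree has 1 node {T}, right has 0 { }.
            Root A: left subtree has 1 node {U}, right has 0 { }.

D, H, M, T, N, U, A, R, Z, B, Y, P, C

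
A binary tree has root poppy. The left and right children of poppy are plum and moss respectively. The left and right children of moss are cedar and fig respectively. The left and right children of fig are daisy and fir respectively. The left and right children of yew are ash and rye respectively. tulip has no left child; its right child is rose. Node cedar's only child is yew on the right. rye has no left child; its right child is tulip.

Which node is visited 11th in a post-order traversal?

Post-order visits the left subtree, then the right subtree, then the node.
At poppy: go left to plum.
  plum is a leaf — visit plum.
At poppy: go right to moss.
  At moss: go left to cedar.
    At cedar: no left child.
    At cedar: go right to yew.
      At yew: go left to ash.
        ash is a leaf — visit ash.
      At yew: go right to rye.
        At rye: no left child.
        At rye: go right to tulip.
          At tulip: no left child.
          At tulip: go right to rose.
            rose is a leaf — visit rose.
          Visit tulip.
        Visit rye.
      Visit yew.
    Visit cedar.
  At moss: go right to fig.
    At fig: go left to daisy.
      daisy is a leaf — visit daisy.
    At fig: go right to fir.
      fir is a leaf — visit fir.
    Visit fig.
  Visit moss.
Visit poppy.
Full post-order sequence: plum, ash, rose, tulip, rye, yew, cedar, daisy, fir, fig, moss, poppy.

moss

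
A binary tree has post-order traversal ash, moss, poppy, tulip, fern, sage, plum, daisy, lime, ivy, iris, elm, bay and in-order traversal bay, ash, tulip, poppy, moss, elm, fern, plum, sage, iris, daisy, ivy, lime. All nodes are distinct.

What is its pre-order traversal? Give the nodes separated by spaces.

bay elm tulip ash poppy moss iris plum fern sage ivy daisy lime

The last element of post-order is the root; it splits in-order into left and right subtrees.
Root bay: left subtree has 0 nodes { }, right has 12 {ash, tulip, poppy, moss, elm, fern, plum, sage, iris, daisy, ivy, lime}.
  Root elm: left subtree has 4 nodes {ash, tulip, poppy, moss}, right has 7 {fern, plum, sage, iris, daisy, ivy, lime}.
    Root tulip: left subtree has 1 node {ash}, right has 2 {poppy, moss}.
      Root poppy: left subtree has 0 nodes { }, right has 1 {moss}.
    Root iris: left subtree has 3 nodes {fern, plum, sage}, right has 3 {daisy, ivy, lime}.
      Root plum: left subtree has 1 node {fern}, right has 1 {sage}.
      Root ivy: left subtree has 1 node {daisy}, right has 1 {lime}.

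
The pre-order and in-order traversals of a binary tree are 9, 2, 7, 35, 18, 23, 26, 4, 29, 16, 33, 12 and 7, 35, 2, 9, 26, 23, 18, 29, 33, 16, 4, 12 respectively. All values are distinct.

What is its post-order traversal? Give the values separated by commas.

35, 7, 2, 26, 23, 33, 16, 29, 12, 4, 18, 9

The first element of pre-order is the root; it splits in-order into left and right subtrees.
Root 9: left subtree has 3 nodes {7, 35, 2}, right has 8 {26, 23, 18, 29, 33, 16, 4, 12}.
  Root 2: left subtree has 2 nodes {7, 35}, right has 0 { }.
    Root 7: left subtree has 0 nodes { }, right has 1 {35}.
  Root 18: left subtree has 2 nodes {26, 23}, right has 5 {29, 33, 16, 4, 12}.
    Root 23: left subtree has 1 node {26}, right has 0 { }.
    Root 4: left subtree has 3 nodes {29, 33, 16}, right has 1 {12}.
      Root 29: left subtree has 0 nodes { }, right has 2 {33, 16}.
        Root 16: left subtree has 1 node {33}, right has 0 { }.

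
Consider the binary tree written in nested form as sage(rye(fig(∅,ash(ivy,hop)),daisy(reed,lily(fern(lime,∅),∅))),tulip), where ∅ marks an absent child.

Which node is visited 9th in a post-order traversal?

Post-order visits the left subtree, then the right subtree, then the node.
At sage: go left to rye.
  At rye: go left to fig.
    At fig: no left child.
    At fig: go right to ash.
      At ash: go left to ivy.
        ivy is a leaf — visit ivy.
      At ash: go right to hop.
        hop is a leaf — visit hop.
      Visit ash.
    Visit fig.
  At rye: go right to daisy.
    At daisy: go left to reed.
      reed is a leaf — visit reed.
    At daisy: go right to lily.
      At lily: go left to fern.
        At fern: go left to lime.
          lime is a leaf — visit lime.
        At fern: no right child.
        Visit fern.
      At lily: no right child.
      Visit lily.
    Visit daisy.
  Visit rye.
At sage: go right to tulip.
  tulip is a leaf — visit tulip.
Visit sage.
Full post-order sequence: ivy, hop, ash, fig, reed, lime, fern, lily, daisy, rye, tulip, sage.

daisy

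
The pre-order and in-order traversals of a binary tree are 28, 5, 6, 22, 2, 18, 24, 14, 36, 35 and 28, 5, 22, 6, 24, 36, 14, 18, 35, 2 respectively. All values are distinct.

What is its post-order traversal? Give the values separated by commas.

The first element of pre-order is the root; it splits in-order into left and right subtrees.
Root 28: left subtree has 0 nodes { }, right has 9 {5, 22, 6, 24, 36, 14, 18, 35, 2}.
  Root 5: left subtree has 0 nodes { }, right has 8 {22, 6, 24, 36, 14, 18, 35, 2}.
    Root 6: left subtree has 1 node {22}, right has 6 {24, 36, 14, 18, 35, 2}.
      Root 2: left subtree has 5 nodes {24, 36, 14, 18, 35}, right has 0 { }.
        Root 18: left subtree has 3 nodes {24, 36, 14}, right has 1 {35}.
          Root 24: left subtree has 0 nodes { }, right has 2 {36, 14}.
            Root 14: left subtree has 1 node {36}, right has 0 { }.

22, 36, 14, 24, 35, 18, 2, 6, 5, 28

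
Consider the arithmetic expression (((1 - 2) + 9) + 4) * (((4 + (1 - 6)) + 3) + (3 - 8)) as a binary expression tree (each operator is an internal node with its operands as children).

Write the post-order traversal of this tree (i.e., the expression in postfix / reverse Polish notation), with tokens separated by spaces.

Post-order on an expression tree gives postfix notation: for each operator, emit left operand, right operand, then the operator.

1 2 - 9 + 4 + 4 1 6 - + 3 + 3 8 - + *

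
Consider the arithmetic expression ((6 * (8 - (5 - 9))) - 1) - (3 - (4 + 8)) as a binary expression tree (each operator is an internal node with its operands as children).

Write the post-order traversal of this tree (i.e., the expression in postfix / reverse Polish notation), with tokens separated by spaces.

Post-order on an expression tree gives postfix notation: for each operator, emit left operand, right operand, then the operator.

6 8 5 9 - - * 1 - 3 4 8 + - -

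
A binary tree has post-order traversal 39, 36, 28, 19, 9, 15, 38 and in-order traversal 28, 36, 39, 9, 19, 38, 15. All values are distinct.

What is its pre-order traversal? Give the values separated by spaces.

38 9 28 36 39 19 15

The last element of post-order is the root; it splits in-order into left and right subtrees.
Root 38: left subtree has 5 nodes {28, 36, 39, 9, 19}, right has 1 {15}.
  Root 9: left subtree has 3 nodes {28, 36, 39}, right has 1 {19}.
    Root 28: left subtree has 0 nodes { }, right has 2 {36, 39}.
      Root 36: left subtree has 0 nodes { }, right has 1 {39}.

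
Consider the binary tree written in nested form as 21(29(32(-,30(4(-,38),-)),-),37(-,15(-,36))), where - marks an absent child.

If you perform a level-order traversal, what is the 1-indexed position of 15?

5

Level-order visits nodes level by level from the root, left to right within each level.
Level 0: 21
Level 1: 29, 37
Level 2: 32, 15
Level 3: 30, 36
Level 4: 4
Level 5: 38
Full level-order sequence: 21, 29, 37, 32, 15, 30, 36, 4, 38.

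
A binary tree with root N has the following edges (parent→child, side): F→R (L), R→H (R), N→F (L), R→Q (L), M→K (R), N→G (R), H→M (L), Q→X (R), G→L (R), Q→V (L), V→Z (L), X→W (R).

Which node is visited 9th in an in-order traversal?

H

In-order visits the left subtree, then the node, then the right subtree.
At N: go left to F.
  At F: go left to R.
    At R: go left to Q.
      At Q: go left to V.
        At V: go left to Z.
          Z is a leaf — visit Z.
        Visit V.
        At V: no right child.
      Visit Q.
      At Q: go right to X.
        At X: no left child.
        Visit X.
        At X: go right to W.
          W is a leaf — visit W.
    Visit R.
    At R: go right to H.
      At H: go left to M.
        At M: no left child.
        Visit M.
        At M: go right to K.
          K is a leaf — visit K.
      Visit H.
      At H: no right child.
  Visit F.
  At F: no right child.
Visit N.
At N: go right to G.
  At G: no left child.
  Visit G.
  At G: go right to L.
    L is a leaf — visit L.
Full in-order sequence: Z, V, Q, X, W, R, M, K, H, F, N, G, L.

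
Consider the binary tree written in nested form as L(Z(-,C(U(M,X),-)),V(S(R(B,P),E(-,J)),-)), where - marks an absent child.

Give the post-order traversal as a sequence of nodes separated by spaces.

M X U C Z B P R J E S V L

Post-order visits the left subtree, then the right subtree, then the node.
At L: go left to Z.
  At Z: no left child.
  At Z: go right to C.
    At C: go left to U.
      At U: go left to M.
        M is a leaf — visit M.
      At U: go right to X.
        X is a leaf — visit X.
      Visit U.
    At C: no right child.
    Visit C.
  Visit Z.
At L: go right to V.
  At V: go left to S.
    At S: go left to R.
      At R: go left to B.
        B is a leaf — visit B.
      At R: go right to P.
        P is a leaf — visit P.
      Visit R.
    At S: go right to E.
      At E: no left child.
      At E: go right to J.
        J is a leaf — visit J.
      Visit E.
    Visit S.
  At V: no right child.
  Visit V.
Visit L.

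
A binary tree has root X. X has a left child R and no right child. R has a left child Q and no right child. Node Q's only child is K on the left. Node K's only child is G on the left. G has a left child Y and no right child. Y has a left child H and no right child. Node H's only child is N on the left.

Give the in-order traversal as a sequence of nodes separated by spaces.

N H Y G K Q R X

In-order visits the left subtree, then the node, then the right subtree.
At X: go left to R.
  At R: go left to Q.
    At Q: go left to K.
      At K: go left to G.
        At G: go left to Y.
          At Y: go left to H.
            At H: go left to N.
              N is a leaf — visit N.
            Visit H.
            At H: no right child.
          Visit Y.
          At Y: no right child.
        Visit G.
        At G: no right child.
      Visit K.
      At K: no right child.
    Visit Q.
    At Q: no right child.
  Visit R.
  At R: no right child.
Visit X.
At X: no right child.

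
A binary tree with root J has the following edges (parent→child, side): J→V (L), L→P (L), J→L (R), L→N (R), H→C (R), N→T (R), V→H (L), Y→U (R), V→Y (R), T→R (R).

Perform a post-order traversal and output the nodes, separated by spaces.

Post-order visits the left subtree, then the right subtree, then the node.
At J: go left to V.
  At V: go left to H.
    At H: no left child.
    At H: go right to C.
      C is a leaf — visit C.
    Visit H.
  At V: go right to Y.
    At Y: no left child.
    At Y: go right to U.
      U is a leaf — visit U.
    Visit Y.
  Visit V.
At J: go right to L.
  At L: go left to P.
    P is a leaf — visit P.
  At L: go right to N.
    At N: no left child.
    At N: go right to T.
      At T: no left child.
      At T: go right to R.
        R is a leaf — visit R.
      Visit T.
    Visit N.
  Visit L.
Visit J.

C H U Y V P R T N L J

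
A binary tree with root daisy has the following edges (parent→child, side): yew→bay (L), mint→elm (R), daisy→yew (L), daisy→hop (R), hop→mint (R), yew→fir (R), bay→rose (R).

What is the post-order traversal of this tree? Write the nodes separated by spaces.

rose bay fir yew elm mint hop daisy

Post-order visits the left subtree, then the right subtree, then the node.
At daisy: go left to yew.
  At yew: go left to bay.
    At bay: no left child.
    At bay: go right to rose.
      rose is a leaf — visit rose.
    Visit bay.
  At yew: go right to fir.
    fir is a leaf — visit fir.
  Visit yew.
At daisy: go right to hop.
  At hop: no left child.
  At hop: go right to mint.
    At mint: no left child.
    At mint: go right to elm.
      elm is a leaf — visit elm.
    Visit mint.
  Visit hop.
Visit daisy.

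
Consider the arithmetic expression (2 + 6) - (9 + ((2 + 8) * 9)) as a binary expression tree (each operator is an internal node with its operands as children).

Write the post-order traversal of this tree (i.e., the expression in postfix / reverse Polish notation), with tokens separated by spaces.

2 6 + 9 2 8 + 9 * + -

Post-order on an expression tree gives postfix notation: for each operator, emit left operand, right operand, then the operator.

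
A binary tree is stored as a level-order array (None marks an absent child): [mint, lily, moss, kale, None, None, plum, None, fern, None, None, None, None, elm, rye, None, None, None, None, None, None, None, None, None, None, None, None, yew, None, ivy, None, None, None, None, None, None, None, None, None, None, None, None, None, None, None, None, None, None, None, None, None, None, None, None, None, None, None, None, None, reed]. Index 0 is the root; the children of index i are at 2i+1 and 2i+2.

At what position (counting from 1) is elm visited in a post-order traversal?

5

Post-order visits the left subtree, then the right subtree, then the node.
At mint: go left to lily.
  At lily: go left to kale.
    At kale: no left child.
    At kale: go right to fern.
      fern is a leaf — visit fern.
    Visit kale.
  At lily: no right child.
  Visit lily.
At mint: go right to moss.
  At moss: no left child.
  At moss: go right to plum.
    At plum: go left to elm.
      At elm: go left to yew.
        yew is a leaf — visit yew.
      At elm: no right child.
      Visit elm.
    At plum: go right to rye.
      At rye: go left to ivy.
        At ivy: go left to reed.
          reed is a leaf — visit reed.
        At ivy: no right child.
        Visit ivy.
      At rye: no right child.
      Visit rye.
    Visit plum.
  Visit moss.
Visit mint.
Full post-order sequence: fern, kale, lily, yew, elm, reed, ivy, rye, plum, moss, mint.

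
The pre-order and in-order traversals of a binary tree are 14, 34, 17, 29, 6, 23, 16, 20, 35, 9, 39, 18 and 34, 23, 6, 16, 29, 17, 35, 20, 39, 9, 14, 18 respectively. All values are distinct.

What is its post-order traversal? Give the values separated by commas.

The first element of pre-order is the root; it splits in-order into left and right subtrees.
Root 14: left subtree has 10 nodes {34, 23, 6, 16, 29, 17, 35, 20, 39, 9}, right has 1 {18}.
  Root 34: left subtree has 0 nodes { }, right has 9 {23, 6, 16, 29, 17, 35, 20, 39, 9}.
    Root 17: left subtree has 4 nodes {23, 6, 16, 29}, right has 4 {35, 20, 39, 9}.
      Root 29: left subtree has 3 nodes {23, 6, 16}, right has 0 { }.
        Root 6: left subtree has 1 node {23}, right has 1 {16}.
      Root 20: left subtree has 1 node {35}, right has 2 {39, 9}.
        Root 9: left subtree has 1 node {39}, right has 0 { }.

23, 16, 6, 29, 35, 39, 9, 20, 17, 34, 18, 14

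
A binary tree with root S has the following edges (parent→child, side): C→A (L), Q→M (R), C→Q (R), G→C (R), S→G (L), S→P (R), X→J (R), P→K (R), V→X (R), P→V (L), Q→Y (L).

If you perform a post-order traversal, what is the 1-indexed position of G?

6

Post-order visits the left subtree, then the right subtree, then the node.
At S: go left to G.
  At G: no left child.
  At G: go right to C.
    At C: go left to A.
      A is a leaf — visit A.
    At C: go right to Q.
      At Q: go left to Y.
        Y is a leaf — visit Y.
      At Q: go right to M.
        M is a leaf — visit M.
      Visit Q.
    Visit C.
  Visit G.
At S: go right to P.
  At P: go left to V.
    At V: no left child.
    At V: go right to X.
      At X: no left child.
      At X: go right to J.
        J is a leaf — visit J.
      Visit X.
    Visit V.
  At P: go right to K.
    K is a leaf — visit K.
  Visit P.
Visit S.
Full post-order sequence: A, Y, M, Q, C, G, J, X, V, K, P, S.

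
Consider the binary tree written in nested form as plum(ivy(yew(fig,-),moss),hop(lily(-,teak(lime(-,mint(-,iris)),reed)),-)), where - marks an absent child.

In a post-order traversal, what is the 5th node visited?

iris

Post-order visits the left subtree, then the right subtree, then the node.
At plum: go left to ivy.
  At ivy: go left to yew.
    At yew: go left to fig.
      fig is a leaf — visit fig.
    At yew: no right child.
    Visit yew.
  At ivy: go right to moss.
    moss is a leaf — visit moss.
  Visit ivy.
At plum: go right to hop.
  At hop: go left to lily.
    At lily: no left child.
    At lily: go right to teak.
      At teak: go left to lime.
        At lime: no left child.
        At lime: go right to mint.
          At mint: no left child.
          At mint: go right to iris.
            iris is a leaf — visit iris.
          Visit mint.
        Visit lime.
      At teak: go right to reed.
        reed is a leaf — visit reed.
      Visit teak.
    Visit lily.
  At hop: no right child.
  Visit hop.
Visit plum.
Full post-order sequence: fig, yew, moss, ivy, iris, mint, lime, reed, teak, lily, hop, plum.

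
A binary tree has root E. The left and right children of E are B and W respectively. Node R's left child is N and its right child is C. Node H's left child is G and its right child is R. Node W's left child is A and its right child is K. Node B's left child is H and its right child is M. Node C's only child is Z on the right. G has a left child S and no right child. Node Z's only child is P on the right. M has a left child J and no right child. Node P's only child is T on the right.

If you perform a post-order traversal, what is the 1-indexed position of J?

10

Post-order visits the left subtree, then the right subtree, then the node.
At E: go left to B.
  At B: go left to H.
    At H: go left to G.
      At G: go left to S.
        S is a leaf — visit S.
      At G: no right child.
      Visit G.
    At H: go right to R.
      At R: go left to N.
        N is a leaf — visit N.
      At R: go right to C.
        At C: no left child.
        At C: go right to Z.
          At Z: no left child.
          At Z: go right to P.
            At P: no left child.
            At P: go right to T.
              T is a leaf — visit T.
            Visit P.
          Visit Z.
        Visit C.
      Visit R.
    Visit H.
  At B: go right to M.
    At M: go left to J.
      J is a leaf — visit J.
    At M: no right child.
    Visit M.
  Visit B.
At E: go right to W.
  At W: go left to A.
    A is a leaf — visit A.
  At W: go right to K.
    K is a leaf — visit K.
  Visit W.
Visit E.
Full post-order sequence: S, G, N, T, P, Z, C, R, H, J, M, B, A, K, W, E.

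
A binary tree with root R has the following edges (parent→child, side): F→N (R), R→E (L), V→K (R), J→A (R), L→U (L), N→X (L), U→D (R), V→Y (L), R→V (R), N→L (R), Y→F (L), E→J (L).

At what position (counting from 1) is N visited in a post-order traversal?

Post-order visits the left subtree, then the right subtree, then the node.
At R: go left to E.
  At E: go left to J.
    At J: no left child.
    At J: go right to A.
      A is a leaf — visit A.
    Visit J.
  At E: no right child.
  Visit E.
At R: go right to V.
  At V: go left to Y.
    At Y: go left to F.
      At F: no left child.
      At F: go right to N.
        At N: go left to X.
          X is a leaf — visit X.
        At N: go right to L.
          At L: go left to U.
            At U: no left child.
            At U: go right to D.
              D is a leaf — visit D.
            Visit U.
          At L: no right child.
          Visit L.
        Visit N.
      Visit F.
    At Y: no right child.
    Visit Y.
  At V: go right to K.
    K is a leaf — visit K.
  Visit V.
Visit R.
Full post-order sequence: A, J, E, X, D, U, L, N, F, Y, K, V, R.

8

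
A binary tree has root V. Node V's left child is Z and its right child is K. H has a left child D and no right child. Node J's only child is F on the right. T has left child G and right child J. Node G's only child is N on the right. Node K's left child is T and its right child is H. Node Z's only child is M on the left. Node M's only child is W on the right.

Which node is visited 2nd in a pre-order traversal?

Z

Pre-order visits the node, then its left subtree, then its right subtree.
Visit V.
At V: go left to Z.
  Visit Z.
  At Z: go left to M.
    Visit M.
    At M: no left child.
    At M: go right to W.
      W is a leaf — visit W.
  At Z: no right child.
At V: go right to K.
  Visit K.
  At K: go left to T.
    Visit T.
    At T: go left to G.
      Visit G.
      At G: no left child.
      At G: go right to N.
        N is a leaf — visit N.
    At T: go right to J.
      Visit J.
      At J: no left child.
      At J: go right to F.
        F is a leaf — visit F.
  At K: go right to H.
    Visit H.
    At H: go left to D.
      D is a leaf — visit D.
    At H: no right child.
Full pre-order sequence: V, Z, M, W, K, T, G, N, J, F, H, D.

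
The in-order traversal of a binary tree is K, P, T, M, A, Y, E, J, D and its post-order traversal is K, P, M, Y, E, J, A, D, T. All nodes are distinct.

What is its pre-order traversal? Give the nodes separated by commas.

T, P, K, D, A, M, J, E, Y

The last element of post-order is the root; it splits in-order into left and right subtrees.
Root T: left subtree has 2 nodes {K, P}, right has 6 {M, A, Y, E, J, D}.
  Root P: left subtree has 1 node {K}, right has 0 { }.
  Root D: left subtree has 5 nodes {M, A, Y, E, J}, right has 0 { }.
    Root A: left subtree has 1 node {M}, right has 3 {Y, E, J}.
      Root J: left subtree has 2 nodes {Y, E}, right has 0 { }.
        Root E: left subtree has 1 node {Y}, right has 0 { }.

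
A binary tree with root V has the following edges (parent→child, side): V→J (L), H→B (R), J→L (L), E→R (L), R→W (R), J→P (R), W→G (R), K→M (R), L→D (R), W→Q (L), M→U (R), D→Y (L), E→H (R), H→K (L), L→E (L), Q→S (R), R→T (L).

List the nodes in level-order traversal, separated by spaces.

V J L P E D R H Y T W K B Q G M S U

Level-order visits nodes level by level from the root, left to right within each level.
Level 0: V
Level 1: J
Level 2: L, P
Level 3: E, D
Level 4: R, H, Y
Level 5: T, W, K, B
Level 6: Q, G, M
Level 7: S, U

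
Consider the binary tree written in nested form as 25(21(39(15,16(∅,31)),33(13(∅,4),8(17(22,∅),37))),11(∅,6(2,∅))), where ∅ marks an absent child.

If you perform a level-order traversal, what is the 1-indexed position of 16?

8

Level-order visits nodes level by level from the root, left to right within each level.
Level 0: 25
Level 1: 21, 11
Level 2: 39, 33, 6
Level 3: 15, 16, 13, 8, 2
Level 4: 31, 4, 17, 37
Level 5: 22
Full level-order sequence: 25, 21, 11, 39, 33, 6, 15, 16, 13, 8, 2, 31, 4, 17, 37, 22.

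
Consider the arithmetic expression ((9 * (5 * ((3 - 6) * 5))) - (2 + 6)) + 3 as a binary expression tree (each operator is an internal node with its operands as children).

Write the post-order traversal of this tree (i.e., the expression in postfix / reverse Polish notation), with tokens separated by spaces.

Post-order on an expression tree gives postfix notation: for each operator, emit left operand, right operand, then the operator.

9 5 3 6 - 5 * * * 2 6 + - 3 +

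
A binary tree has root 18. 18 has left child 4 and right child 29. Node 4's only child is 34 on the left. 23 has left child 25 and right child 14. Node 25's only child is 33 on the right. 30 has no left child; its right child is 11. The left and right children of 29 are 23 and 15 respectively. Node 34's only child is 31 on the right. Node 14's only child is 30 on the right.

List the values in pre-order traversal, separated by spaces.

Pre-order visits the node, then its left subtree, then its right subtree.
Visit 18.
At 18: go left to 4.
  Visit 4.
  At 4: go left to 34.
    Visit 34.
    At 34: no left child.
    At 34: go right to 31.
      31 is a leaf — visit 31.
  At 4: no right child.
At 18: go right to 29.
  Visit 29.
  At 29: go left to 23.
    Visit 23.
    At 23: go left to 25.
      Visit 25.
      At 25: no left child.
      At 25: go right to 33.
        33 is a leaf — visit 33.
    At 23: go right to 14.
      Visit 14.
      At 14: no left child.
      At 14: go right to 30.
        Visit 30.
        At 30: no left child.
        At 30: go right to 11.
          11 is a leaf — visit 11.
  At 29: go right to 15.
    15 is a leaf — visit 15.

18 4 34 31 29 23 25 33 14 30 11 15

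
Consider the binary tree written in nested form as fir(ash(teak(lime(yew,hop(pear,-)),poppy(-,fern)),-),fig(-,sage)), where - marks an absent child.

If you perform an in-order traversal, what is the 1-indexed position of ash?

In-order visits the left subtree, then the node, then the right subtree.
At fir: go left to ash.
  At ash: go left to teak.
    At teak: go left to lime.
      At lime: go left to yew.
        yew is a leaf — visit yew.
      Visit lime.
      At lime: go right to hop.
        At hop: go left to pear.
          pear is a leaf — visit pear.
        Visit hop.
        At hop: no right child.
    Visit teak.
    At teak: go right to poppy.
      At poppy: no left child.
      Visit poppy.
      At poppy: go right to fern.
        fern is a leaf — visit fern.
  Visit ash.
  At ash: no right child.
Visit fir.
At fir: go right to fig.
  At fig: no left child.
  Visit fig.
  At fig: go right to sage.
    sage is a leaf — visit sage.
Full in-order sequence: yew, lime, pear, hop, teak, poppy, fern, ash, fir, fig, sage.

8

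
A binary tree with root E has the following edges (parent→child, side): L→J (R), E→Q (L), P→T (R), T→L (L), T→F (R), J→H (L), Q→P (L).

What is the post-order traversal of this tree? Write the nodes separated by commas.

Post-order visits the left subtree, then the right subtree, then the node.
At E: go left to Q.
  At Q: go left to P.
    At P: no left child.
    At P: go right to T.
      At T: go left to L.
        At L: no left child.
        At L: go right to J.
          At J: go left to H.
            H is a leaf — visit H.
          At J: no right child.
          Visit J.
        Visit L.
      At T: go right to F.
        F is a leaf — visit F.
      Visit T.
    Visit P.
  At Q: no right child.
  Visit Q.
At E: no right child.
Visit E.

H, J, L, F, T, P, Q, E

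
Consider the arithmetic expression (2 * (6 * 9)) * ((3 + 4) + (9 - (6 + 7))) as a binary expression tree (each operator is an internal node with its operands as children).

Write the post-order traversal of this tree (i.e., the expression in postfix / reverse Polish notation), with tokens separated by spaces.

Post-order on an expression tree gives postfix notation: for each operator, emit left operand, right operand, then the operator.

2 6 9 * * 3 4 + 9 6 7 + - + *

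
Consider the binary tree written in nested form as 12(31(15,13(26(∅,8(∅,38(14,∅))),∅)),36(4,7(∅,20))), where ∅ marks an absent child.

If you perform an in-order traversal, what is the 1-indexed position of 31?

2

In-order visits the left subtree, then the node, then the right subtree.
At 12: go left to 31.
  At 31: go left to 15.
    15 is a leaf — visit 15.
  Visit 31.
  At 31: go right to 13.
    At 13: go left to 26.
      At 26: no left child.
      Visit 26.
      At 26: go right to 8.
        At 8: no left child.
        Visit 8.
        At 8: go right to 38.
          At 38: go left to 14.
            14 is a leaf — visit 14.
          Visit 38.
          At 38: no right child.
    Visit 13.
    At 13: no right child.
Visit 12.
At 12: go right to 36.
  At 36: go left to 4.
    4 is a leaf — visit 4.
  Visit 36.
  At 36: go right to 7.
    At 7: no left child.
    Visit 7.
    At 7: go right to 20.
      20 is a leaf — visit 20.
Full in-order sequence: 15, 31, 26, 8, 14, 38, 13, 12, 4, 36, 7, 20.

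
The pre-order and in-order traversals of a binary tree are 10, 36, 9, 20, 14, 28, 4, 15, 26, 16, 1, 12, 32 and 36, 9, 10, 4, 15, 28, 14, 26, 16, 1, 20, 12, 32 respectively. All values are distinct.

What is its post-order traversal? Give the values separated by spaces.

9 36 15 4 28 1 16 26 14 32 12 20 10

The first element of pre-order is the root; it splits in-order into left and right subtrees.
Root 10: left subtree has 2 nodes {36, 9}, right has 10 {4, 15, 28, 14, 26, 16, 1, 20, 12, 32}.
  Root 36: left subtree has 0 nodes { }, right has 1 {9}.
  Root 20: left subtree has 7 nodes {4, 15, 28, 14, 26, 16, 1}, right has 2 {12, 32}.
    Root 14: left subtree has 3 nodes {4, 15, 28}, right has 3 {26, 16, 1}.
      Root 28: left subtree has 2 nodes {4, 15}, right has 0 { }.
        Root 4: left subtree has 0 nodes { }, right has 1 {15}.
      Root 26: left subtree has 0 nodes { }, right has 2 {16, 1}.
        Root 16: left subtree has 0 nodes { }, right has 1 {1}.
    Root 12: left subtree has 0 nodes { }, right has 1 {32}.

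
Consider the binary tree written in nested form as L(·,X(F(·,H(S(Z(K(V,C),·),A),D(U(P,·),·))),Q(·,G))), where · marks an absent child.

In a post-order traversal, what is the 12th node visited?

G

Post-order visits the left subtree, then the right subtree, then the node.
At L: no left child.
At L: go right to X.
  At X: go left to F.
    At F: no left child.
    At F: go right to H.
      At H: go left to S.
        At S: go left to Z.
          At Z: go left to K.
            At K: go left to V.
              V is a leaf — visit V.
            At K: go right to C.
              C is a leaf — visit C.
            Visit K.
          At Z: no right child.
          Visit Z.
        At S: go right to A.
          A is a leaf — visit A.
        Visit S.
      At H: go right to D.
        At D: go left to U.
          At U: go left to P.
            P is a leaf — visit P.
          At U: no right child.
          Visit U.
        At D: no right child.
        Visit D.
      Visit H.
    Visit F.
  At X: go right to Q.
    At Q: no left child.
    At Q: go right to G.
      G is a leaf — visit G.
    Visit Q.
  Visit X.
Visit L.
Full post-order sequence: V, C, K, Z, A, S, P, U, D, H, F, G, Q, X, L.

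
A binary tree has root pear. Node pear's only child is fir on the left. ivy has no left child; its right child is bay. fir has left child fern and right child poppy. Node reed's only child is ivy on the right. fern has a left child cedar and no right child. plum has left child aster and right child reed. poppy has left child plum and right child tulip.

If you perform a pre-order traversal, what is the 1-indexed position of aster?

Pre-order visits the node, then its left subtree, then its right subtree.
Visit pear.
At pear: go left to fir.
  Visit fir.
  At fir: go left to fern.
    Visit fern.
    At fern: go left to cedar.
      cedar is a leaf — visit cedar.
    At fern: no right child.
  At fir: go right to poppy.
    Visit poppy.
    At poppy: go left to plum.
      Visit plum.
      At plum: go left to aster.
        aster is a leaf — visit aster.
      At plum: go right to reed.
        Visit reed.
        At reed: no left child.
        At reed: go right to ivy.
          Visit ivy.
          At ivy: no left child.
          At ivy: go right to bay.
            bay is a leaf — visit bay.
    At poppy: go right to tulip.
      tulip is a leaf — visit tulip.
At pear: no right child.
Full pre-order sequence: pear, fir, fern, cedar, poppy, plum, aster, reed, ivy, bay, tulip.

7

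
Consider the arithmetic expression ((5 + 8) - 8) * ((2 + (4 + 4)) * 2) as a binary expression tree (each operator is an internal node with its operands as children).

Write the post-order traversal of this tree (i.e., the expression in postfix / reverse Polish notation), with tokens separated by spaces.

5 8 + 8 - 2 4 4 + + 2 * *

Post-order on an expression tree gives postfix notation: for each operator, emit left operand, right operand, then the operator.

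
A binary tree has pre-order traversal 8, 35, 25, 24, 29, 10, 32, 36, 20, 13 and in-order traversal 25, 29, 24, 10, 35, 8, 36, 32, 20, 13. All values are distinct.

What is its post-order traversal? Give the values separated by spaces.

The first element of pre-order is the root; it splits in-order into left and right subtrees.
Root 8: left subtree has 5 nodes {25, 29, 24, 10, 35}, right has 4 {36, 32, 20, 13}.
  Root 35: left subtree has 4 nodes {25, 29, 24, 10}, right has 0 { }.
    Root 25: left subtree has 0 nodes { }, right has 3 {29, 24, 10}.
      Root 24: left subtree has 1 node {29}, right has 1 {10}.
  Root 32: left subtree has 1 node {36}, right has 2 {20, 13}.
    Root 20: left subtree has 0 nodes { }, right has 1 {13}.

29 10 24 25 35 36 13 20 32 8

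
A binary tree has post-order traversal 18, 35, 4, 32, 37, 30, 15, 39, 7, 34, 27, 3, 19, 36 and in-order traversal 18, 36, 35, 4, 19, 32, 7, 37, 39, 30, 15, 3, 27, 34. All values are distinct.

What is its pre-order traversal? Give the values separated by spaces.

36 18 19 4 35 3 7 32 39 37 15 30 27 34

The last element of post-order is the root; it splits in-order into left and right subtrees.
Root 36: left subtree has 1 node {18}, right has 12 {35, 4, 19, 32, 7, 37, 39, 30, 15, 3, 27, 34}.
  Root 19: left subtree has 2 nodes {35, 4}, right has 9 {32, 7, 37, 39, 30, 15, 3, 27, 34}.
    Root 4: left subtree has 1 node {35}, right has 0 { }.
    Root 3: left subtree has 6 nodes {32, 7, 37, 39, 30, 15}, right has 2 {27, 34}.
      Root 7: left subtree has 1 node {32}, right has 4 {37, 39, 30, 15}.
        Root 39: left subtree has 1 node {37}, right has 2 {30, 15}.
          Root 15: left subtree has 1 node {30}, right has 0 { }.
      Root 27: left subtree has 0 nodes { }, right has 1 {34}.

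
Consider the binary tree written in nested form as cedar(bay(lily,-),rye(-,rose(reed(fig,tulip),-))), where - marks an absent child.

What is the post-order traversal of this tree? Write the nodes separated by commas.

lily, bay, fig, tulip, reed, rose, rye, cedar

Post-order visits the left subtree, then the right subtree, then the node.
At cedar: go left to bay.
  At bay: go left to lily.
    lily is a leaf — visit lily.
  At bay: no right child.
  Visit bay.
At cedar: go right to rye.
  At rye: no left child.
  At rye: go right to rose.
    At rose: go left to reed.
      At reed: go left to fig.
        fig is a leaf — visit fig.
      At reed: go right to tulip.
        tulip is a leaf — visit tulip.
      Visit reed.
    At rose: no right child.
    Visit rose.
  Visit rye.
Visit cedar.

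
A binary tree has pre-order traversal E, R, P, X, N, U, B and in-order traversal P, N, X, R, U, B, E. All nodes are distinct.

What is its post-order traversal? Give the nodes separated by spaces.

N X P B U R E

The first element of pre-order is the root; it splits in-order into left and right subtrees.
Root E: left subtree has 6 nodes {P, N, X, R, U, B}, right has 0 { }.
  Root R: left subtree has 3 nodes {P, N, X}, right has 2 {U, B}.
    Root P: left subtree has 0 nodes { }, right has 2 {N, X}.
      Root X: left subtree has 1 node {N}, right has 0 { }.
    Root U: left subtree has 0 nodes { }, right has 1 {B}.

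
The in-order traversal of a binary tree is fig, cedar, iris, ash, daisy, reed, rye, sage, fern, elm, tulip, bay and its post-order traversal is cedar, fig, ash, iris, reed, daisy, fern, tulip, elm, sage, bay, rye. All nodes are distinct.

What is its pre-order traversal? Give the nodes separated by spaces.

rye daisy iris fig cedar ash reed bay sage elm fern tulip

The last element of post-order is the root; it splits in-order into left and right subtrees.
Root rye: left subtree has 6 nodes {fig, cedar, iris, ash, daisy, reed}, right has 5 {sage, fern, elm, tulip, bay}.
  Root daisy: left subtree has 4 nodes {fig, cedar, iris, ash}, right has 1 {reed}.
    Root iris: left subtree has 2 nodes {fig, cedar}, right has 1 {ash}.
      Root fig: left subtree has 0 nodes { }, right has 1 {cedar}.
  Root bay: left subtree has 4 nodes {sage, fern, elm, tulip}, right has 0 { }.
    Root sage: left subtree has 0 nodes { }, right has 3 {fern, elm, tulip}.
      Root elm: left subtree has 1 node {fern}, right has 1 {tulip}.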